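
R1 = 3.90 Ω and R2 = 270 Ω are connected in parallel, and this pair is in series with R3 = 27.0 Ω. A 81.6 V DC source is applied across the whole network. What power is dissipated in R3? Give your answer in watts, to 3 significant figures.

189 W

Reduce the parallel combination to a single R_p; the circuit then becomes R_p in series with the remaining resistor.
R_p = (3.90×270)/(3.90+270) = 3.844 Ω
R_total = R_p + 27.0 = 3.844 + 27.0 = 30.84 Ω
I = V / R_total = 81.6 / 30.84 = 2.646 A
All the supply current flows through R3; use P = I²R3.
P_R3 = (2.646)² × 27.0 = 189.0 W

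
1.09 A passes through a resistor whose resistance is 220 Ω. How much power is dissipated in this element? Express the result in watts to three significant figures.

261 W

Knowing I and R, the power is just I²R — no need to find V first.
P = (1.090 A)² × 220 Ω = 261.4 W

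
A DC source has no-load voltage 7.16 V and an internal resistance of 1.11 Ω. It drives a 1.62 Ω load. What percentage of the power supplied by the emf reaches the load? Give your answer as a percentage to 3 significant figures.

59.3 %

The source delivers εI, of which I²R reaches the load and I²r is lost; since I is common, η = R/(R+r).
η = R / (R + r) = 1.62 / (1.62 + 1.11) = 0.5934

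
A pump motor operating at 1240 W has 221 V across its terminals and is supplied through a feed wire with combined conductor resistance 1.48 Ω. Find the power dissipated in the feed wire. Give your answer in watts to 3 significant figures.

46.6 W

Line loss is just I²R for the cable — we know both I and R_line directly.
I = P / V = 1240 / 221 = 5.611 A through the feed wire.
P_line = I² R_line = (5.611)² × 1.48 = 46.59 W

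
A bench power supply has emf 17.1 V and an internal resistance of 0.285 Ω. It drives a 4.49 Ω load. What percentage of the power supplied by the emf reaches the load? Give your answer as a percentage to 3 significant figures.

The source delivers εI, of which I²R reaches the load and I²r is lost; since I is common, η = R/(R+r).
η = R / (R + r) = 4.49 / (4.49 + 0.285) = 0.9403

94.0 %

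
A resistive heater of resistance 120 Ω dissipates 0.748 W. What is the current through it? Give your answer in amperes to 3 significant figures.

0.0790 A

Inverting the appropriate power form: I = √(P / R).
I = √(0.748 / 120) = 0.07895 A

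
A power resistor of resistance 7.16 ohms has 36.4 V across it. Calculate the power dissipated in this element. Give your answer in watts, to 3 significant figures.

185 W

Voltage and resistance are given, so P = V²/R is the one-step route.
P = (36.4 V)² / 7.16 Ω = 185.1 W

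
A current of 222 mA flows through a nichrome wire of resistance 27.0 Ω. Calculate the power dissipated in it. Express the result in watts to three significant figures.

Knowing I and R, the power is just I²R — no need to find V first.
P = (0.2220 A)² × 27.0 Ω = 1.331 W

1.33 W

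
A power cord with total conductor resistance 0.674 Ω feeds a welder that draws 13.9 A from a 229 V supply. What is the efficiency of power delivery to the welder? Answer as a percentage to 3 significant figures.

95.9 %

The power cord carries the full 13.9 A.
P_line = I² R_line = (13.90)² × 0.674 = 130.2 W
P_source = V I = 229 × 13.90 = 3183 W; P_load = 3053 W
η = P_load / P_source = 3053 / 3183 = 0.9591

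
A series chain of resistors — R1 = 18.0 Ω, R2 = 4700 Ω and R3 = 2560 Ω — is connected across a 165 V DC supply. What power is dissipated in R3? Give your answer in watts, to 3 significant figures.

The current is common to all series resistors; compute it, then apply P = I²R for the target.
R_total = 18.0 + 4700 + 2560 = 7278 Ω
I = V / R_total = 165 / 7278 = 0.02267 A
P_R3 = I² × R3 = (0.02267)² × 2560 = 1.316 W

1.32 W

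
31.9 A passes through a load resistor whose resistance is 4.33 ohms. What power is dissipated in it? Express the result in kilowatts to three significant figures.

Current and resistance are given, so P = I²R is the direct form.
P = (31.90 A)² × 4.33 Ω = 4406 W

4.41 kW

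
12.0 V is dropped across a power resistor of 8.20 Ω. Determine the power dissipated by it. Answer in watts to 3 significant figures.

We know the drop across the element and its resistance — P = V²/R, one step.
P = (12.0 V)² / 8.20 Ω = 17.56 W

17.6 W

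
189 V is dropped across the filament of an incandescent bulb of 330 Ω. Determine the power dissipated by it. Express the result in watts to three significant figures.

108 W

Voltage and resistance are given, so P = V²/R is the one-step route.
P = (189 V)² / 330 Ω = 108.2 W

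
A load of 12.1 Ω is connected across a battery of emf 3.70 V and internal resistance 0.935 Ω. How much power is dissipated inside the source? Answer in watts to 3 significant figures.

The internal resistance carries the same current as the load; P_int = I²r.
I = ε / (r + R) = 3.70 / (0.935 + 12.1) = 0.2839 A
P_int = I² r = (0.2839)² × 0.935 = 0.07533 W

0.0753 W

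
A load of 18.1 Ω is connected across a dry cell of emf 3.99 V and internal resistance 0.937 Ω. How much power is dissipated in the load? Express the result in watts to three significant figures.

Load and internal resistance form a series loop — compute the loop current, then the load power via I²R.
I = ε / (r + R) = 3.99 / (0.937 + 18.1) = 0.2096 A
P_load = I² R = (0.2096)² × 18.1 = 0.7951 W

0.795 W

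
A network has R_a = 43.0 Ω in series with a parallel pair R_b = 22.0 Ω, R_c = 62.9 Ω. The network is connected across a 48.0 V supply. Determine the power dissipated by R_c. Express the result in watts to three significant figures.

First combine the parallel branches into one equivalent R_p, then R_a + R_p is a series pair.
R_p = (22.0×62.9)/(22.0+62.9) = 16.30 Ω
R_total = 43.0 + 16.30 = 59.30 Ω
I = V / R_total = 48.0 / 59.30 = 0.8095 A
Voltage across the parallel pair: V_p = I × R_p = 0.8095 × 16.30 = 13.19 V
R_c sees V_p directly, so P = V_p² / R_c.
P_R_c = (13.19)² / 62.9 = 2.767 W

2.77 W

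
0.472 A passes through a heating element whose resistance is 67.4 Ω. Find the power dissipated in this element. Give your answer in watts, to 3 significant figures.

15.0 W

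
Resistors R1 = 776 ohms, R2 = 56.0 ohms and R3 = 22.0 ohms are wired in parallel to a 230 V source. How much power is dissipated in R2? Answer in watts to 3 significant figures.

945 W

The supply voltage appears across each parallel branch — just use P = V²/R2.
P_R2 = V² / R2 = (230)² / 56.0 Ω = 944.6 W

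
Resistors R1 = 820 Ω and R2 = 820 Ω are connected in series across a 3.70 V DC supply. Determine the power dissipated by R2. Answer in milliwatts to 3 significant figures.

Since the resistors are in series they all carry the loop current I = V/R_total; the power in any one is I²R.
R_total = 820 + 820 = 1640 Ω
I = V / R_total = 3.70 / 1640 = 0.002256 A
P_R2 = I² × R2 = (0.002256)² × 820 = 0.004174 W

4.17 mW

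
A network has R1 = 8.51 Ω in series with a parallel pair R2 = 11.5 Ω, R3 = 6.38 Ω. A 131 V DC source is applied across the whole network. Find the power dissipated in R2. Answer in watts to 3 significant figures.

158 W

Replace R2 and R3 with their parallel equivalent so the circuit becomes R1 in series with R_p.
R_p = (11.5×6.38)/(11.5+6.38) = 4.103 Ω
R_total = 8.51 + 4.103 = 12.61 Ω
I = V / R_total = 131 / 12.61 = 10.39 A
Voltage across the parallel pair: V_p = I × R_p = 10.39 × 4.103 = 42.62 V
R2 sees V_p directly, so P = V_p² / R2.
P_R2 = (42.62)² / 11.5 = 157.9 W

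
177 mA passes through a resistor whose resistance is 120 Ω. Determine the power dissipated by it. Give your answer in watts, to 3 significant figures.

3.76 W

Knowing I and R, the power is just I²R — no need to find V first.
P = (0.1770 A)² × 120 Ω = 3.759 W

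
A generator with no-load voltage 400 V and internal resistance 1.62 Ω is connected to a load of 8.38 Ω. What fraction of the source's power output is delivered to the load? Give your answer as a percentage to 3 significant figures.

83.8 %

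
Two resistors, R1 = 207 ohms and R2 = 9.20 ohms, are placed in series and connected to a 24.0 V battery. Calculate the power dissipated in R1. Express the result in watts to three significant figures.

2.55 W

Since the resistors are in series they all carry the loop current I = V/R_total; the power in any one is I²R.
R_total = 207 + 9.20 = 216.2 Ω
I = V / R_total = 24.0 / 216.2 = 0.1110 A
P_R1 = I² × R1 = (0.1110)² × 207 = 2.551 W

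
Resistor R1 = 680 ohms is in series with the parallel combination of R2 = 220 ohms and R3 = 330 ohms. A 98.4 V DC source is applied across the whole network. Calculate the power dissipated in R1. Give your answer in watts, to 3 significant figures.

Replace R2 and R3 with their parallel equivalent so the circuit becomes R1 in series with R_p.
R_p = (220×330)/(220+330) = 132.0 Ω
R_total = 680 + 132.0 = 812.0 Ω
I = V / R_total = 98.4 / 812.0 = 0.1212 A
R1 is in the main series path, so its power is I²R1.
P_R1 = (0.1212)² × 680 = 9.986 W

9.99 W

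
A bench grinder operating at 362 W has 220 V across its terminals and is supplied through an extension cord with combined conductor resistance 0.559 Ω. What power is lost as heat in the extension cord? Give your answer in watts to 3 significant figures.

Line loss is just I²R for the cable — we know both I and R_line directly.
I = P / V = 362 / 220 = 1.645 A through the extension cord.
P_line = I² R_line = (1.645)² × 0.559 = 1.514 W

1.51 W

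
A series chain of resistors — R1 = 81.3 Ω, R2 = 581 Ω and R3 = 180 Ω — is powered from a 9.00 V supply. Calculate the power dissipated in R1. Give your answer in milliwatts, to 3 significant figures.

9.28 mW

In a series string the same current flows through every resistor — find that current, then P = I²R for the one we want.
R_total = 81.3 + 581 + 180 = 842.3 Ω
I = V / R_total = 9.00 / 842.3 = 0.01069 A
P_R1 = I² × R1 = (0.01069)² × 81.3 = 0.009282 W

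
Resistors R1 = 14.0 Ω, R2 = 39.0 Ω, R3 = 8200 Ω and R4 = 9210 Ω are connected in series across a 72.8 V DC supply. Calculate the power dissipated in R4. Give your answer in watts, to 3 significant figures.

Since the resistors are in series they all carry the loop current I = V/R_total; the power in any one is I²R.
R_total = 14.0 + 39.0 + 8200 + 9210 = 17460 Ω
I = V / R_total = 72.8 / 17460 = 0.004169 A
P_R4 = I² × R4 = (0.004169)² × 9210 = 0.1601 W

0.160 W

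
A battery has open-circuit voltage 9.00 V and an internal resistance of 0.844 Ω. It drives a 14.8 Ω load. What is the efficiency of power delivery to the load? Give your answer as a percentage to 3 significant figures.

η = P_load/(P_load+P_int) = I²R/(I²R+I²r) = R/(R+r) — the I² cancels for series elements.
η = R / (R + r) = 14.8 / (14.8 + 0.844) = 0.9460

94.6 %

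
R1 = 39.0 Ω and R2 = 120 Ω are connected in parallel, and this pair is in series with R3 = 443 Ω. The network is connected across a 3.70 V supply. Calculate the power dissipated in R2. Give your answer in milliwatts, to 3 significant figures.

0.443 mW

First find R_p for the parallel pair, then treat R_p + R3 as a series loop.
R_p = (39.0×120)/(39.0+120) = 29.43 Ω
R_total = R_p + 443 = 29.43 + 443 = 472.4 Ω
I = V / R_total = 3.70 / 472.4 = 0.007832 A
Voltage across the parallel pair: V_p = I × R_p = 0.007832 × 29.43 = 0.2305 V
R2 has V_p across it, so P = V_p²/R2.
P_R2 = (0.2305)² / 120 = 0.0004428 W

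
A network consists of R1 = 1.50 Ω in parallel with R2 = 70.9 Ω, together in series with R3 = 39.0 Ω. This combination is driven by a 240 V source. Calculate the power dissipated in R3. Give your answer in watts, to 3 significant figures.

1370 W

Reduce the parallel combination to a single R_p; the circuit then becomes R_p in series with the remaining resistor.
R_p = (1.50×70.9)/(1.50+70.9) = 1.469 Ω
R_total = R_p + 39.0 = 1.469 + 39.0 = 40.47 Ω
I = V / R_total = 240 / 40.47 = 5.930 A
R3 carries the full series current, so P = I²R.
P_R3 = (5.930)² × 39.0 = 1372 W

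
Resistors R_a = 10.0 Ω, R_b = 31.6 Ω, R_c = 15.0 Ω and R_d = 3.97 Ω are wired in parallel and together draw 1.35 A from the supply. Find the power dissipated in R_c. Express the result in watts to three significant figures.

0.599 W

We need the common branch voltage; get it from I_total × R_eq, then P = V²/R for the branch.
1/R_eq = 1/10.0 + 1/31.6 + 1/15.0 + 1/3.97 ⇒ R_eq = 2.221 Ω
V = I_total × R_eq = 1.350 × 2.221 = 2.999 V
P_R_c = V² / R_c = (2.999)² / 15.0 = 0.5995 W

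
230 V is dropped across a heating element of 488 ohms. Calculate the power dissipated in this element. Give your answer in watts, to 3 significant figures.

With V across and R both known, P = V²/R gives the dissipation directly.
P = (230 V)² / 488 Ω = 108.4 W

108 W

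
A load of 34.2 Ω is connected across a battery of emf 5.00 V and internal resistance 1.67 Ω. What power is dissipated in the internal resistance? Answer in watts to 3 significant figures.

0.0324 W

r is in series with the load, so it carries the full circuit current — the loss in it is I²r.
I = ε / (r + R) = 5.00 / (1.67 + 34.2) = 0.1394 A
P_int = I² r = (0.1394)² × 1.67 = 0.03245 W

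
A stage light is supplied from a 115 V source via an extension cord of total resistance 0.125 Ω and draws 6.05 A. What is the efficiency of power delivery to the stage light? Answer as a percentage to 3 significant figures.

The extension cord carries the full 6.05 A.
P_line = I² R_line = (6.050)² × 0.125 = 4.575 W
P_source = V I = 115 × 6.050 = 695.8 W; P_load = 691.2 W
η = P_load / P_source = 691.2 / 695.8 = 0.9934

99.3 %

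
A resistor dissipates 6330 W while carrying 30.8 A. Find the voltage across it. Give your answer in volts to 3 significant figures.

From P = V I = I²R = V²/R, with the two given quantities we get V = P / I.
V = 6330 / 30.80 = 205.5 V

206 V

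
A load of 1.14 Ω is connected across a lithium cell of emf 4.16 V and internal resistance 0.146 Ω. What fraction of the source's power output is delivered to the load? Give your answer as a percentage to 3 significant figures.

η = P_load/(P_load+P_int) = I²R/(I²R+I²r) = R/(R+r) — the I² cancels for series elements.
η = R / (R + r) = 1.14 / (1.14 + 0.146) = 0.8865

88.6 %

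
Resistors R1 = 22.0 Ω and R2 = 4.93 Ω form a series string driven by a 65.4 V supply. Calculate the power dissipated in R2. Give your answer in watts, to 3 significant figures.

Series elements share the same current, so find I first, then use P = I²R.
R_total = 22.0 + 4.93 = 26.93 Ω
I = V / R_total = 65.4 / 26.93 = 2.429 A
P_R2 = I² × R2 = (2.429)² × 4.93 = 29.08 W

29.1 W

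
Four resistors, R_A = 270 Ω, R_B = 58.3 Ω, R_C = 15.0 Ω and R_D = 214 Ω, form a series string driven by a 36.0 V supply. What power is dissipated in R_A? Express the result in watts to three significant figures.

1.13 W

Series elements share the same current, so find I first, then use P = I²R.
R_total = 270 + 58.3 + 15.0 + 214 = 557.3 Ω
I = V / R_total = 36.0 / 557.3 = 0.06460 A
P_R_A = I² × R_A = (0.06460)² × 270 = 1.127 W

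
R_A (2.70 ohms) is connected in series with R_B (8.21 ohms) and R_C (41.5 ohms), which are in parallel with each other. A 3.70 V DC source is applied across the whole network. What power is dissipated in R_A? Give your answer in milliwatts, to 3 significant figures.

405 mW

Collapse R_B‖R_C to a single equivalent, reducing the network to two series elements.
R_p = (8.21×41.5)/(8.21+41.5) = 6.854 Ω
R_total = 2.70 + 6.854 = 9.554 Ω
I = V / R_total = 3.70 / 9.554 = 0.3873 A
All the current flows through R_A; use P = I²R.
P_R_A = (0.3873)² × 2.70 = 0.4049 W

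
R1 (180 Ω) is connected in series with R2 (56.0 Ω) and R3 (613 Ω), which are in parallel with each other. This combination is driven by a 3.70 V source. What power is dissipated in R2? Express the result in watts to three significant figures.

0.0120 W

Collapse R2‖R3 to a single equivalent, reducing the network to two series elements.
R_p = (56.0×613)/(56.0+613) = 51.31 Ω
R_total = 180 + 51.31 = 231.3 Ω
I = V / R_total = 3.70 / 231.3 = 0.01600 A
Voltage across the parallel pair: V_p = I × R_p = 0.01600 × 51.31 = 0.8208 V
R2 sees V_p directly, so P = V_p² / R2.
P_R2 = (0.8208)² / 56.0 = 0.01203 W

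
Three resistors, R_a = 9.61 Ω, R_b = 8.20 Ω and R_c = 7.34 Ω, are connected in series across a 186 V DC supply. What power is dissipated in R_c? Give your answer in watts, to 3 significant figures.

Since the resistors are in series they all carry the loop current I = V/R_total; the power in any one is I²R.
R_total = 9.61 + 8.20 + 7.34 = 25.15 Ω
I = V / R_total = 186 / 25.15 = 7.396 A
P_R_c = I² × R_c = (7.396)² × 7.34 = 401.5 W

401 W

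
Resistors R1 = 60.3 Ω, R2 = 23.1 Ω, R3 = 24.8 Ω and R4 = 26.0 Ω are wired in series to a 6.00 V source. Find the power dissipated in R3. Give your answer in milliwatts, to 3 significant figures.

The current is common to all series resistors; compute it, then apply P = I²R for the target.
R_total = 60.3 + 23.1 + 24.8 + 26.0 = 134.2 Ω
I = V / R_total = 6.00 / 134.2 = 0.04471 A
P_R3 = I² × R3 = (0.04471)² × 24.8 = 0.04957 W

49.6 mW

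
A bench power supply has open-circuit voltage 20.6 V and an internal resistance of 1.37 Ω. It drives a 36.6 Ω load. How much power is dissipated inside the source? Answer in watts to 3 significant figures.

0.403 W

The source's internal resistance is just another series element carrying I; its dissipation is I²r.
I = ε / (r + R) = 20.6 / (1.37 + 36.6) = 0.5425 A
P_int = I² r = (0.5425)² × 1.37 = 0.4032 W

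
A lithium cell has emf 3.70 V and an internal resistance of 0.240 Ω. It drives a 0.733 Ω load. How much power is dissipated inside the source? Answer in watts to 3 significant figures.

Internal loss is I²r, with I set by the total series resistance r+R.
I = ε / (r + R) = 3.70 / (0.240 + 0.733) = 3.803 A
P_int = I² r = (3.803)² × 0.240 = 3.470 W

3.47 W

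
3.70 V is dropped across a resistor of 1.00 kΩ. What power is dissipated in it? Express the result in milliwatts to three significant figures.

With V across and R both known, P = V²/R gives the dissipation directly.
P = (3.70 V)² / 1000 Ω = 0.01369 W

13.7 mW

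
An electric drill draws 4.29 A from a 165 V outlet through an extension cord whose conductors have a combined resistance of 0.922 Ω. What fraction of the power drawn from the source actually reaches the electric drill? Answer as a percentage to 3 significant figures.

The extension cord carries the full 4.29 A.
P_line = I² R_line = (4.290)² × 0.922 = 16.97 W
P_source = V I = 165 × 4.290 = 707.9 W; P_load = 690.9 W
η = P_load / P_source = 690.9 / 707.9 = 0.9760

97.6 %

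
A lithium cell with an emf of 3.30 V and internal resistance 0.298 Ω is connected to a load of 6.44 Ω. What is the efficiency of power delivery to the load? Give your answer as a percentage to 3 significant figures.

95.6 %

Both r and R carry the same current, so the power split is just the resistance split: η = R/(R+r).
η = R / (R + r) = 6.44 / (6.44 + 0.298) = 0.9558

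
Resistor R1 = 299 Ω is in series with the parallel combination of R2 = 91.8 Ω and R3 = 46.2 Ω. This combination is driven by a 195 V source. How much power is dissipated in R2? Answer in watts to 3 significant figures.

First combine the parallel branches into one equivalent R_p, then R1 + R_p is a series pair.
R_p = (91.8×46.2)/(91.8+46.2) = 30.73 Ω
R_total = 299 + 30.73 = 329.7 Ω
I = V / R_total = 195 / 329.7 = 0.5914 A
Voltage across the parallel pair: V_p = I × R_p = 0.5914 × 30.73 = 18.18 V
R2 sees V_p directly, so P = V_p² / R2.
P_R2 = (18.18)² / 91.8 = 3.598 W

3.60 W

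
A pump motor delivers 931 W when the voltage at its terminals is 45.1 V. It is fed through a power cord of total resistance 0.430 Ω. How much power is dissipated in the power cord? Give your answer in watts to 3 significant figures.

Only the current and the line resistance are needed for the I²R loss.
I = P / V = 931 / 45.1 = 20.64 A through the power cord.
P_line = I² R_line = (20.64)² × 0.430 = 183.2 W

183 W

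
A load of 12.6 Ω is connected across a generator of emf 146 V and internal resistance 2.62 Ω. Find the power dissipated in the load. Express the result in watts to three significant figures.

1160 W

The internal resistance and the load are in series, so the same I flows through both; get I from ε/(r+R), then I²R for the load.
I = ε / (r + R) = 146 / (2.62 + 12.6) = 9.593 A
P_load = I² R = (9.593)² × 12.6 = 1159 W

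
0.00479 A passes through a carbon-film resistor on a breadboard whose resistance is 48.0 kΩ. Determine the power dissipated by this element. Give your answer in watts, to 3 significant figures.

Current and resistance are given, so P = I²R is the direct form.
P = (0.004790 A)² × 48000 Ω = 1.101 W

1.10 W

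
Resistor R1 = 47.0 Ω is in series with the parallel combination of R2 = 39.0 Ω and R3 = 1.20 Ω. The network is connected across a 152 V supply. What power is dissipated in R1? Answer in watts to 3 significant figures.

Collapse R2‖R3 to a single equivalent, reducing the network to two series elements.
R_p = (39.0×1.20)/(39.0+1.20) = 1.164 Ω
R_total = 47.0 + 1.164 = 48.16 Ω
I = V / R_total = 152 / 48.16 = 3.156 A
The full supply current passes through R1: P = I²R.
P_R1 = (3.156)² × 47.0 = 468.1 W

468 W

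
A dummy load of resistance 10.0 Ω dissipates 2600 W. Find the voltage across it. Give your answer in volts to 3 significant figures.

The two known quantities fix the third via V = √(P R).
V = √(2600 × 10.0) = 161.2 V

161 V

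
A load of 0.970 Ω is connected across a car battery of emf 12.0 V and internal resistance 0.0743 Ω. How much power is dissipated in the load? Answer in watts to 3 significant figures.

With r and R in series, I = ε/(r+R); the load dissipates I²R.
I = ε / (r + R) = 12.0 / (0.0743 + 0.970) = 11.49 A
P_load = I² R = (11.49)² × 0.970 = 128.1 W

128 W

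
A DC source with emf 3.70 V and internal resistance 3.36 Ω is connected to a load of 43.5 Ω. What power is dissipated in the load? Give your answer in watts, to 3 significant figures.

Find the circuit current first, then P = I²R for the load (series elements share I).
I = ε / (r + R) = 3.70 / (3.36 + 43.5) = 0.07896 A
P_load = I² R = (0.07896)² × 43.5 = 0.2712 W

0.271 W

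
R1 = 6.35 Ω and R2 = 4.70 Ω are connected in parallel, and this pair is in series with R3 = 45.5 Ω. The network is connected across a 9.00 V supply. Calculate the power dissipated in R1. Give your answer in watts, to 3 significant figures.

First find R_p for the parallel pair, then treat R_p + R3 as a series loop.
R_p = (6.35×4.70)/(6.35+4.70) = 2.701 Ω
R_total = R_p + 45.5 = 2.701 + 45.5 = 48.20 Ω
I = V / R_total = 9.00 / 48.20 = 0.1867 A
Voltage across the parallel pair: V_p = I × R_p = 0.1867 × 2.701 = 0.5043 V
R1 sits across V_p; its power is V_p²/R.
P_R1 = (0.5043)² / 6.35 = 0.04005 W

0.0401 W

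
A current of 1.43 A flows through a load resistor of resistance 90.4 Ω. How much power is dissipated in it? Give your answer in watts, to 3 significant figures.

With I and R stated, P = I²R applies in one step.
P = (1.430 A)² × 90.4 Ω = 184.9 W

185 W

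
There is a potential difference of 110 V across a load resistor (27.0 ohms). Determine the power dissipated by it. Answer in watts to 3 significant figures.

448 W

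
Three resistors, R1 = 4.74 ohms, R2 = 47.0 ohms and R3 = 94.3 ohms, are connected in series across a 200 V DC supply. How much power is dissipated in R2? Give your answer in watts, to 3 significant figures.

88.1 W

In a series string the same current flows through every resistor — find that current, then P = I²R for the one we want.
R_total = 4.74 + 47.0 + 94.3 = 146.0 Ω
I = V / R_total = 200 / 146.0 = 1.369 A
P_R2 = I² × R2 = (1.369)² × 47.0 = 88.15 W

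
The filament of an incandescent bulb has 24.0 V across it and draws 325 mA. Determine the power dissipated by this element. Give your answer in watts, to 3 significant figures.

7.80 W

Both the voltage across and the current through the element are known, so P = V I applies directly.
P = 24.0 V × 0.3250 A = 7.800 W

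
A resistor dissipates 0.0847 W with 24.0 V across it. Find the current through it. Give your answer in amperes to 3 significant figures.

Rearranging the power relation for the two known quantities gives I = P / V.
I = 0.0847 / 24.0 = 0.003529 A

0.00353 A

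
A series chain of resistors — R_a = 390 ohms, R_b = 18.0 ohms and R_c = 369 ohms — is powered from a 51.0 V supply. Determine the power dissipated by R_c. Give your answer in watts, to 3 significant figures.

1.59 W

In a series string the same current flows through every resistor — find that current, then P = I²R for the one we want.
R_total = 390 + 18.0 + 369 = 777.0 Ω
I = V / R_total = 51.0 / 777.0 = 0.06564 A
P_R_c = I² × R_c = (0.06564)² × 369 = 1.590 W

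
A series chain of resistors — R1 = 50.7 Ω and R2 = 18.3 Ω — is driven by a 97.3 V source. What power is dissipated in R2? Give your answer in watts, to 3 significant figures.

In a series string the same current flows through every resistor — find that current, then P = I²R for the one we want.
R_total = 50.7 + 18.3 = 69.00 Ω
I = V / R_total = 97.3 / 69.00 = 1.410 A
P_R2 = I² × R2 = (1.410)² × 18.3 = 36.39 W

36.4 W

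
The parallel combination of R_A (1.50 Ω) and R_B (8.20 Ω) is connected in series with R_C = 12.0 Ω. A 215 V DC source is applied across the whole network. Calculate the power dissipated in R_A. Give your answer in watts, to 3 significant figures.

First find R_p for the parallel pair, then treat R_p + R_C as a series loop.
R_p = (1.50×8.20)/(1.50+8.20) = 1.268 Ω
R_total = R_p + 12.0 = 1.268 + 12.0 = 13.27 Ω
I = V / R_total = 215 / 13.27 = 16.20 A
Voltage across the parallel pair: V_p = I × R_p = 16.20 × 1.268 = 20.55 V
R_A has V_p across it, so P = V_p²/R_A.
P_R_A = (20.55)² / 1.50 = 281.5 W

281 W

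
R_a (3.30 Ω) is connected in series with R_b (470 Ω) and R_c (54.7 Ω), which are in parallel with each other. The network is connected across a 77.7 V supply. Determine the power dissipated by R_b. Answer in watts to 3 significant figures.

Reduce the parallel pair to R_p first; the network is then a simple series string.
R_p = (470×54.7)/(470+54.7) = 49.00 Ω
R_total = 3.30 + 49.00 = 52.30 Ω
I = V / R_total = 77.7 / 52.30 = 1.486 A
Voltage across the parallel pair: V_p = I × R_p = 1.486 × 49.00 = 72.80 V
R_b sees V_p directly, so P = V_p² / R_b.
P_R_b = (72.80)² / 470 = 11.28 W

11.3 W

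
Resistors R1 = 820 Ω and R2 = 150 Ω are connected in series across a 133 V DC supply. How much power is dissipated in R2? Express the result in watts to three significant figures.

Series elements share the same current, so find I first, then use P = I²R.
R_total = 820 + 150 = 970.0 Ω
I = V / R_total = 133 / 970.0 = 0.1371 A
P_R2 = I² × R2 = (0.1371)² × 150 = 2.820 W

2.82 W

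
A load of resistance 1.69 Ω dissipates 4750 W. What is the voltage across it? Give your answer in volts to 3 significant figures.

89.6 V

The two known quantities fix the third via V = √(P R).
V = √(4750 × 1.69) = 89.60 V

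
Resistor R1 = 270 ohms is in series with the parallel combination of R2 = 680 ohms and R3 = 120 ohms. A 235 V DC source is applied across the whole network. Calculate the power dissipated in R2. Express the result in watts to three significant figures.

Replace R2 and R3 with their parallel equivalent so the circuit becomes R1 in series with R_p.
R_p = (680×120)/(680+120) = 102.0 Ω
R_total = 270 + 102.0 = 372.0 Ω
I = V / R_total = 235 / 372.0 = 0.6317 A
Voltage across the parallel pair: V_p = I × R_p = 0.6317 × 102.0 = 64.44 V
With V_p across R2, its power is V_p²/R2.
P_R2 = (64.44)² / 680 = 6.106 W

6.11 W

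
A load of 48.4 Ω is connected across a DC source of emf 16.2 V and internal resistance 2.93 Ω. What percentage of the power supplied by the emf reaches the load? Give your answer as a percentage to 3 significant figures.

94.3 %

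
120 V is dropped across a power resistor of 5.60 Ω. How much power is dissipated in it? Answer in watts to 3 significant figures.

With V across and R both known, P = V²/R gives the dissipation directly.
P = (120 V)² / 5.60 Ω = 2571 W

2570 W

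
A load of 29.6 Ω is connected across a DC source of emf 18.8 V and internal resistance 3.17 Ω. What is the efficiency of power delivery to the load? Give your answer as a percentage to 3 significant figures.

η = P_load/(P_load+P_int) = I²R/(I²R+I²r) = R/(R+r) — the I² cancels for series elements.
η = R / (R + r) = 29.6 / (29.6 + 3.17) = 0.9033

90.3 %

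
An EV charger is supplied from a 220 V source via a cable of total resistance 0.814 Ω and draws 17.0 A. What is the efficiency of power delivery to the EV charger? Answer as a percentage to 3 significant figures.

The cable carries the full 17.0 A.
P_line = I² R_line = (17.00)² × 0.814 = 235.2 W
P_source = V I = 220 × 17.00 = 3740 W; P_load = 3505 W
η = P_load / P_source = 3505 / 3740 = 0.9371

93.7 %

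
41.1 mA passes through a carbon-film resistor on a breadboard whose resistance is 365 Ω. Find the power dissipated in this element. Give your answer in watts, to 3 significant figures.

Current and resistance are given, so P = I²R is the direct form.
P = (0.04110 A)² × 365 Ω = 0.6166 W

0.617 W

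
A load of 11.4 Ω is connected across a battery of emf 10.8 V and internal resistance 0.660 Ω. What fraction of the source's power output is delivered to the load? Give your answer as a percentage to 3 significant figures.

Efficiency is P_load / P_total. With a series r and R sharing the same I, P = I²R for each, so η = R/(R+r).
η = R / (R + r) = 11.4 / (11.4 + 0.660) = 0.9453

94.5 %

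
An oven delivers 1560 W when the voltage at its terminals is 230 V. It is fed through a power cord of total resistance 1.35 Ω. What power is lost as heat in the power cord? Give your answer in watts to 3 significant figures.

The power cord is a series resistance carrying the load current; its dissipation is I²R_line.
I = P / V = 1560 / 230 = 6.783 A through the power cord.
P_line = I² R_line = (6.783)² × 1.35 = 62.11 W

62.1 W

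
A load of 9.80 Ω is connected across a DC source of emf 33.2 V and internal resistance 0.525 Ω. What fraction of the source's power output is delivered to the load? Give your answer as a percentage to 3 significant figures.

The source delivers εI, of which I²R reaches the load and I²r is lost; since I is common, η = R/(R+r).
η = R / (R + r) = 9.80 / (9.80 + 0.525) = 0.9492

94.9 %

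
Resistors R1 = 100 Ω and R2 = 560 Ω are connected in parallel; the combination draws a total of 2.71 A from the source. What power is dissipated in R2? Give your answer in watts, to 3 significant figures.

Only the total current is stated, so first find the parallel equivalent to get the voltage across the combination.
1/R_eq = 1/100 + 1/560 ⇒ R_eq = 84.85 Ω
V = I_total × R_eq = 2.710 × 84.85 = 229.9 V
P_R2 = V² / R2 = (229.9)² / 560 = 94.41 W

94.4 W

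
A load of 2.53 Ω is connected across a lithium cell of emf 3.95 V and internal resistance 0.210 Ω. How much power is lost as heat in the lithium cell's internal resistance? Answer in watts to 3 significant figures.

r is in series with the load, so it carries the full circuit current — the loss in it is I²r.
I = ε / (r + R) = 3.95 / (0.210 + 2.53) = 1.442 A
P_int = I² r = (1.442)² × 0.210 = 0.4364 W

0.436 W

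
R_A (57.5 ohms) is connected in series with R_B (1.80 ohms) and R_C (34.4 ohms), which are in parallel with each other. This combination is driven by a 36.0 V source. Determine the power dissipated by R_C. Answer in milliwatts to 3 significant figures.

First combine the parallel branches into one equivalent R_p, then R_A + R_p is a series pair.
R_p = (1.80×34.4)/(1.80+34.4) = 1.710 Ω
R_total = 57.5 + 1.710 = 59.21 Ω
I = V / R_total = 36.0 / 59.21 = 0.6080 A
Voltage across the parallel pair: V_p = I × R_p = 0.6080 × 1.710 = 1.040 V
With V_p across R_C, its power is V_p²/R_C.
P_R_C = (1.040)² / 34.4 = 0.03144 W

31.4 mW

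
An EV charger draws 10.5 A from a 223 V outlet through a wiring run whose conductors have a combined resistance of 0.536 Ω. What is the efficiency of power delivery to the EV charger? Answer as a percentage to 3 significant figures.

The wiring run carries the full 10.5 A.
P_line = I² R_line = (10.50)² × 0.536 = 59.09 W
P_source = V I = 223 × 10.50 = 2342 W; P_load = 2282 W
η = P_load / P_source = 2282 / 2342 = 0.9748

97.5 %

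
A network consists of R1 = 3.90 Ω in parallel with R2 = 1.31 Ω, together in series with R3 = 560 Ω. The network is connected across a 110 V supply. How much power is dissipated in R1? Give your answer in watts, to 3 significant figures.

Combine R1 and R2 into their parallel equivalent first, reducing the network to two series resistors.
R_p = (3.90×1.31)/(3.90+1.31) = 0.9806 Ω
R_total = R_p + 560 = 0.9806 + 560 = 561.0 Ω
I = V / R_total = 110 / 561.0 = 0.1961 A
Voltage across the parallel pair: V_p = I × R_p = 0.1961 × 0.9806 = 0.1923 V
R1 has V_p across it, so P = V_p²/R1.
P_R1 = (0.1923)² / 3.90 = 0.009480 W

0.00948 W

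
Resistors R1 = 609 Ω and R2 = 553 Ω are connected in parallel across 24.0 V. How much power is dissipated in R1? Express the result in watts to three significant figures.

0.946 W

Every branch has 24.0 V across it, so for R1 the power is simply V²/R.
P_R1 = V² / R1 = (24.0)² / 609 Ω = 0.9458 W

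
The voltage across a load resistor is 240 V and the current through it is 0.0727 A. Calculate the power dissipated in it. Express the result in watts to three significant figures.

Since both terminal voltage and current are stated, P = V I gives the power in one step.
P = 240 V × 0.07270 A = 17.45 W

17.4 W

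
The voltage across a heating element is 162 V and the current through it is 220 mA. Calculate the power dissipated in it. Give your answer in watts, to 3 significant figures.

V and I are known directly — P = V I, no intermediate step needed.
P = 162 V × 0.2200 A = 35.64 W

35.6 W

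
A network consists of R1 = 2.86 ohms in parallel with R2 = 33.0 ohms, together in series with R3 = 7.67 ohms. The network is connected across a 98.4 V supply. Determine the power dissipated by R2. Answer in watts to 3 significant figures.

19.2 W

Combine R1 and R2 into their parallel equivalent first, reducing the network to two series resistors.
R_p = (2.86×33.0)/(2.86+33.0) = 2.632 Ω
R_total = R_p + 7.67 = 2.632 + 7.67 = 10.30 Ω
I = V / R_total = 98.4 / 10.30 = 9.552 A
Voltage across the parallel pair: V_p = I × R_p = 9.552 × 2.632 = 25.14 V
R2 sits across V_p; its power is V_p²/R.
P_R2 = (25.14)² / 33.0 = 19.15 W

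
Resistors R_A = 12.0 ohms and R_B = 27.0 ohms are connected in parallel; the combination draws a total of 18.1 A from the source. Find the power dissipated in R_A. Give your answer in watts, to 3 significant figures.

Only the total current is stated, so first find the parallel equivalent to get the voltage across the combination.
1/R_eq = 1/12.0 + 1/27.0 ⇒ R_eq = 8.308 Ω
V = I_total × R_eq = 18.10 × 8.308 = 150.4 V
P_R_A = V² / R_A = (150.4)² / 12.0 = 1884 W

1880 W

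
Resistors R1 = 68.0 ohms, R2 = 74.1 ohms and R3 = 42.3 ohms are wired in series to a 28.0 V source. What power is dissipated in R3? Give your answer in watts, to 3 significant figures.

0.975 W

Since the resistors are in series they all carry the loop current I = V/R_total; the power in any one is I²R.
R_total = 68.0 + 74.1 + 42.3 = 184.4 Ω
I = V / R_total = 28.0 / 184.4 = 0.1518 A
P_R3 = I² × R3 = (0.1518)² × 42.3 = 0.9753 W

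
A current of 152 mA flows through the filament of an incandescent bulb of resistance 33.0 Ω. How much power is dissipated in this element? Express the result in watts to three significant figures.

With I and R stated, P = I²R applies in one step.
P = (0.1520 A)² × 33.0 Ω = 0.7624 W

0.762 W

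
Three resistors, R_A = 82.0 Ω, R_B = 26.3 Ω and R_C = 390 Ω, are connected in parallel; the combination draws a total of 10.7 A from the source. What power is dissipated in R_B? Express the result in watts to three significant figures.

1560 W

Only the total current is stated, so first find the parallel equivalent to get the voltage across the combination.
1/R_eq = 1/82.0 + 1/26.3 + 1/390 ⇒ R_eq = 18.95 Ω
V = I_total × R_eq = 10.70 × 18.95 = 202.7 V
P_R_B = V² / R_B = (202.7)² / 26.3 = 1563 W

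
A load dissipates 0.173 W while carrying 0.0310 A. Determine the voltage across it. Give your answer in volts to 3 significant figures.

5.58 V

Inverting the appropriate power form: V = P / I.
V = 0.173 / 0.03100 = 5.581 V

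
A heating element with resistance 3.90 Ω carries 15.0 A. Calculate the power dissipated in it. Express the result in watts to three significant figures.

878 W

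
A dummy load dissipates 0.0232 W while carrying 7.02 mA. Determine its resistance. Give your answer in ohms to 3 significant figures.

471 Ω

From P = V I = I²R = V²/R, with the two given quantities we get R = P / I².
R = 0.0232 / (0.007020)² = 470.8 Ω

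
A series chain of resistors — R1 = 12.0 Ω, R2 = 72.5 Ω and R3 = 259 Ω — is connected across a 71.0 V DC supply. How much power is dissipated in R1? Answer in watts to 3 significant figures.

0.513 W

The current is common to all series resistors; compute it, then apply P = I²R for the target.
R_total = 12.0 + 72.5 + 259 = 343.5 Ω
I = V / R_total = 71.0 / 343.5 = 0.2067 A
P_R1 = I² × R1 = (0.2067)² × 12.0 = 0.5127 W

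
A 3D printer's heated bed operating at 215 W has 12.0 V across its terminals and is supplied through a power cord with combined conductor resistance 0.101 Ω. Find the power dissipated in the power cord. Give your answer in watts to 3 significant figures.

Line loss is just I²R for the cable — we know both I and R_line directly.
I = P / V = 215 / 12.0 = 17.92 A through the power cord.
P_line = I² R_line = (17.92)² × 0.101 = 32.42 W

32.4 W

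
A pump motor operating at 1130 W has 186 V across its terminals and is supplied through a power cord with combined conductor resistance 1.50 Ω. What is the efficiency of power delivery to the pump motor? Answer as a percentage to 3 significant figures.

I = P / V = 1130 / 186 = 6.075 A through the power cord.
P_line = I² R_line = (6.075)² × 1.50 = 55.36 W
P_source = P_load + P_line = 1130 + 55.36 = 1185 W
η = P_load / P_source = 1130 / 1185 = 0.9533

95.3 %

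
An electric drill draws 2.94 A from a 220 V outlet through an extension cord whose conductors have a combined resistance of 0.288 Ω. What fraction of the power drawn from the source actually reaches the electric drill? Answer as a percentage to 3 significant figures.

The extension cord carries the full 2.94 A.
P_line = I² R_line = (2.940)² × 0.288 = 2.489 W
P_source = V I = 220 × 2.940 = 646.8 W; P_load = 644.3 W
η = P_load / P_source = 644.3 / 646.8 = 0.9962

99.6 %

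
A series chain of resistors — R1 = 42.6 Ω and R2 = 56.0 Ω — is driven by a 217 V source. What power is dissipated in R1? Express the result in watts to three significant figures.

Series elements share the same current, so find I first, then use P = I²R.
R_total = 42.6 + 56.0 = 98.60 Ω
I = V / R_total = 217 / 98.60 = 2.201 A
P_R1 = I² × R1 = (2.201)² × 42.6 = 206.3 W

206 W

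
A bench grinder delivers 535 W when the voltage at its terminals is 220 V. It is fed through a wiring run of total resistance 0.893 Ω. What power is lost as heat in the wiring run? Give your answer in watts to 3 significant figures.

The wiring run is a series resistance carrying the load current; its dissipation is I²R_line.
I = P / V = 535 / 220 = 2.432 A through the wiring run.
P_line = I² R_line = (2.432)² × 0.893 = 5.281 W

5.28 W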